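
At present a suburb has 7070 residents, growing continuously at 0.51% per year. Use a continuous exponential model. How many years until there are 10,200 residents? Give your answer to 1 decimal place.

t ≈ 71.9 years

10200 = 7070 · e^(0.0051·t)
t = ln(10200/7070) / 0.0051 = ln(1.44272) / 0.0051 = 0.36653 / 0.0051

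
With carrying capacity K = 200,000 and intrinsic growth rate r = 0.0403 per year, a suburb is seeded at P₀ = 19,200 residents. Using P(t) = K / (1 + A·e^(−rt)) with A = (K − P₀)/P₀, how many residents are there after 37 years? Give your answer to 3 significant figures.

A = (200000 − 19200)/19200 = 9.41667
P(37) = 200000 / (1 + 9.41667·e^(−0.0403·37)) = 200000 / (1 + 9.41667·0.225125)
= 200000 / 3.11993 ≈ 64104.09

≈ 64,100 residents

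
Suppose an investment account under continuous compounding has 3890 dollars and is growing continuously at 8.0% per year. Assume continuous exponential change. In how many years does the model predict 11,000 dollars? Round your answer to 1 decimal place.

11000 = 3890 · e^(0.08·t)
t = ln(11000/3890) / 0.08 = ln(2.82776) / 0.08 = 1.03949 / 0.08

t ≈ 13.0 years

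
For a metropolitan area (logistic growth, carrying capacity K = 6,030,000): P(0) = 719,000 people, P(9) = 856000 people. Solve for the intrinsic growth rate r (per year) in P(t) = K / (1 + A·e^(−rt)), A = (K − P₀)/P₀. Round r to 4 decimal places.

r ≈ 0.0223 per year

A = (6030000 − 719000)/719000 = 7.38665
856000 = 6030000/(1 + 7.38665·e^(−r·9)) → e^(−9r) = (7.04439 − 1)/7.38665 = 0.818286
r = −ln(0.818286)/9 = 0.20054/9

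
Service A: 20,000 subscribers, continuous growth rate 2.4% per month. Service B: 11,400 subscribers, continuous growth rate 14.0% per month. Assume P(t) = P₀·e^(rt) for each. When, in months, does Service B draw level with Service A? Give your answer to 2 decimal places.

20000·e^(0.024t) = 11400·e^(0.14t)
20000/11400 = e^((0.14 − 0.024)t) → ln(1.75439) = 0.116·t
t = 0.56212 / 0.116

t ≈ 4.85 months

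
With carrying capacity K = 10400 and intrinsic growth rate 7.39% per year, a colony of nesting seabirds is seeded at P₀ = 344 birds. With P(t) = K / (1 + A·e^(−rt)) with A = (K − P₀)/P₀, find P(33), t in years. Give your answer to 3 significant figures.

≈ 2,930 birds

A = (10400 − 344)/344 = 29.23256
P(33) = 10400 / (1 + 29.23256·e^(−0.0739·33)) = 10400 / (1 + 29.23256·0.087274)
= 10400 / 3.55125 ≈ 2928.55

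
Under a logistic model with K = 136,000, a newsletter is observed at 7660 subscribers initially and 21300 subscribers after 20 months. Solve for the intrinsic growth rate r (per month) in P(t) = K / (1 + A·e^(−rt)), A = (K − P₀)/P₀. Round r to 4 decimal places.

r ≈ 0.0568 per month

A = (136000 − 7660)/7660 = 16.75457
21300 = 136000/(1 + 16.75457·e^(−r·20)) → e^(−20r) = (6.38498 − 1)/16.75457 = 0.321403
r = −ln(0.321403)/20 = 1.13506/20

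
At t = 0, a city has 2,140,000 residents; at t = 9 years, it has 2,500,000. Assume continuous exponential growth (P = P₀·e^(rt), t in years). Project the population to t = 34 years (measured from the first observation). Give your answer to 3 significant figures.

≈ 3,850,000 residents

r = ln(2500000/2140000) / 9 ≈ 0.017276 per year
P(34) = 2140000 · e^(0.017276·34) = 2140000 · 1.79928 ≈ 3850462.38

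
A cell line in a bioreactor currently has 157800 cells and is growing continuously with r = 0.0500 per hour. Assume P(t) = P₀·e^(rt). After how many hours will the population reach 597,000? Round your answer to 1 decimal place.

597000 = 157800 · e^(0.05·t)
t = ln(597000/157800) / 0.05 = ln(3.78327) / 0.05 = 1.33059 / 0.05

t ≈ 26.6 hours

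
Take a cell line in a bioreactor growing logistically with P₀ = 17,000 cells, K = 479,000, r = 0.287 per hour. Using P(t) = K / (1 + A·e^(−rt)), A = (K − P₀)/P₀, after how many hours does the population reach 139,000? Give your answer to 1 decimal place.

t ≈ 8.4 hours

A = (479000 − 17000)/17000 = 27.17647
139000 = 479000/(1 + 27.17647·e^(−0.287t)) → 1 + 27.17647·e^(−0.287t) = 3.44604
e^(−0.287t) = 0.090006 → t = ln(11.11038)/0.287 = 2.40788/0.287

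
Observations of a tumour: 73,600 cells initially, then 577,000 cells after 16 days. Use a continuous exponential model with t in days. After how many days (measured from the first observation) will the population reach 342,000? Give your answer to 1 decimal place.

t ≈ 11.9 days

r = ln(577000/73600) / 16 ≈ 0.1287 per day
t = ln(342000/73600) / r = 1.53617 / 0.1287 ≈ 11.936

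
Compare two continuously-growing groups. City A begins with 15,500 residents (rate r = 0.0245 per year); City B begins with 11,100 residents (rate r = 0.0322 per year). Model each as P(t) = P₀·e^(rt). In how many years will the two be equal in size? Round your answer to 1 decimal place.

t ≈ 43.4 years

15500·e^(0.0245t) = 11100·e^(0.0322t)
15500/11100 = e^((0.0322 − 0.0245)t) → ln(1.3964) = 0.0077·t
t = 0.33389 / 0.0077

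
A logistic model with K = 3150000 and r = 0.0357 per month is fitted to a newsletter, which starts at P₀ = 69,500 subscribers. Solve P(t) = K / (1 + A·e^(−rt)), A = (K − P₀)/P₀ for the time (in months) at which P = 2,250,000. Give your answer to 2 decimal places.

t ≈ 131.87 months

A = (3150000 − 69500)/69500 = 44.32374
2250000 = 3150000/(1 + 44.32374·e^(−0.0357t)) → 1 + 44.32374·e^(−0.0357t) = 1.4
e^(−0.0357t) = 0.009025 → t = ln(110.80935)/0.0357 = 4.70781/0.0357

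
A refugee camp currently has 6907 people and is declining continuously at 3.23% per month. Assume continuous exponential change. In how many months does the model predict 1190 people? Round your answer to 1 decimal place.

t ≈ 54.4 months

1190 = 6907 · e^(-0.0323·t)
t = ln(1190/6907) / -0.0323 = ln(0.17229) / -0.0323 = -1.75858 / -0.0323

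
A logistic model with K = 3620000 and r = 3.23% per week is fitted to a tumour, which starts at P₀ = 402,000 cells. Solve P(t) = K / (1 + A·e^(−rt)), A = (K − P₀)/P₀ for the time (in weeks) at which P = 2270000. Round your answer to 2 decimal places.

t ≈ 80.49 weeks

A = (3620000 − 402000)/402000 = 8.00498
2270000 = 3620000/(1 + 8.00498·e^(−0.0323t)) → 1 + 8.00498·e^(−0.0323t) = 1.59471
e^(−0.0323t) = 0.074293 → t = ln(13.46022)/0.0323 = 2.59974/0.0323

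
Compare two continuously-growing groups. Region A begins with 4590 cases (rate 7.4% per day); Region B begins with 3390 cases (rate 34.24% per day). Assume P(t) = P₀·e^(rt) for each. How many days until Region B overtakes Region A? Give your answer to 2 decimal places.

4590·e^(0.074t) = 3390·e^(0.3424t)
4590/3390 = e^((0.3424 − 0.074)t) → ln(1.35398) = 0.2684·t
t = 0.30305 / 0.2684

t ≈ 1.13 days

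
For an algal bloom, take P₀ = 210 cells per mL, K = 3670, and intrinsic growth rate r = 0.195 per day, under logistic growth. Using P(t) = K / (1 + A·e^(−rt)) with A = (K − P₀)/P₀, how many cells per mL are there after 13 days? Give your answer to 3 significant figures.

≈ 1,590 cells per mL

A = (3670 − 210)/210 = 16.47619
P(13) = 3670 / (1 + 16.47619·e^(−0.195·13)) = 3670 / (1 + 16.47619·0.079262)
= 3670 / 2.30593 ≈ 1591.55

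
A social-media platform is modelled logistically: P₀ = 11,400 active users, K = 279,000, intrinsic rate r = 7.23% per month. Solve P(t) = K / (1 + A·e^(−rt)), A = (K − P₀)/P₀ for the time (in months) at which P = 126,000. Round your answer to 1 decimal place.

t ≈ 41.0 months

A = (279000 − 11400)/11400 = 23.47368
126000 = 279000/(1 + 23.47368·e^(−0.0723t)) → 1 + 23.47368·e^(−0.0723t) = 2.21429
e^(−0.0723t) = 0.05173 → t = ln(19.33127)/0.0723 = 2.96172/0.0723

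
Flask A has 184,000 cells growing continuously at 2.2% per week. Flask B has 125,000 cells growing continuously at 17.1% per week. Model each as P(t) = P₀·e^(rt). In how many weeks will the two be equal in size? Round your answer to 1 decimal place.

184000·e^(0.022t) = 125000·e^(0.171t)
184000/125000 = e^((0.171 − 0.022)t) → ln(1.472) = 0.149·t
t = 0.38662 / 0.149

t ≈ 2.6 weeks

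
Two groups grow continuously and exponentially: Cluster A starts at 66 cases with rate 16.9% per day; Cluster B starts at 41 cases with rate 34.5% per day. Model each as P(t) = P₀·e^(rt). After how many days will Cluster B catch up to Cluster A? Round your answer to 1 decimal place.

66·e^(0.169t) = 41·e^(0.345t)
66/41 = e^((0.345 − 0.169)t) → ln(1.60976) = 0.176·t
t = 0.47608 / 0.176

t ≈ 2.7 days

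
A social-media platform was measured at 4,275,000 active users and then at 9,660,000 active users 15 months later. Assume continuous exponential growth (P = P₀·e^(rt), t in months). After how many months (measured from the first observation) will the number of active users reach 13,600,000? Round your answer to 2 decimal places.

t ≈ 21.29 months

r = ln(9660000/4275000) / 15 ≈ 0.054347 per month
t = ln(13600000/4275000) / r = 1.15729 / 0.054347 ≈ 21.294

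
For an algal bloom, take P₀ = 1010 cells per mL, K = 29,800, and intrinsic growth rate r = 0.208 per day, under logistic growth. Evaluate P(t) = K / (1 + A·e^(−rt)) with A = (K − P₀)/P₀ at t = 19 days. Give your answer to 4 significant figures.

A = (29800 − 1010)/1010 = 28.50495
P(19) = 29800 / (1 + 28.50495·e^(−0.208·19)) = 29800 / (1 + 28.50495·0.019216)
= 29800 / 1.54776 ≈ 19253.66

≈ 19,250 cells per mL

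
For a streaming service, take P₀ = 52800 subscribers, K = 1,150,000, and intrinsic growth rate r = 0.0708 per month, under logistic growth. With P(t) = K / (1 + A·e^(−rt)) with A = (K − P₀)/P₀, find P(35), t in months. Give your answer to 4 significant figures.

A = (1150000 − 52800)/52800 = 20.7803
P(35) = 1150000 / (1 + 20.7803·e^(−0.0708·35)) = 1150000 / (1 + 20.7803·0.083911)
= 1150000 / 2.74369 ≈ 419143.03

≈ 419,100 subscribers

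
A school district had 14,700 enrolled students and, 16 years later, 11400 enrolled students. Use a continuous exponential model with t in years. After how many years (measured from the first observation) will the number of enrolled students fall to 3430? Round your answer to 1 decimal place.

t ≈ 91.6 years

r = ln(11400/14700) / 16 ≈ -0.01589 per year
t = ln(3430/14700) / r = -1.45529 / -0.01589 ≈ 91.587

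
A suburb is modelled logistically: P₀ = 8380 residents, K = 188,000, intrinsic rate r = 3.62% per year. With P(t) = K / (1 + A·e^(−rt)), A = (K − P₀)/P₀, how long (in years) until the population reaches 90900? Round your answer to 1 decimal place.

A = (188000 − 8380)/8380 = 21.43437
90900 = 188000/(1 + 21.43437·e^(−0.0362t)) → 1 + 21.43437·e^(−0.0362t) = 2.06821
e^(−0.0362t) = 0.049836 → t = ln(20.06575)/0.0362 = 2.99901/0.0362

t ≈ 82.8 years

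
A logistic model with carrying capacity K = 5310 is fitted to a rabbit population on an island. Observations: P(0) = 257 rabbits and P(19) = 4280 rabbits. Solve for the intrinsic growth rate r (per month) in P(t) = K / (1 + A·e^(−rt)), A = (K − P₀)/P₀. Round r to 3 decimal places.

A = (5310 − 257)/257 = 19.66148
4280 = 5310/(1 + 19.66148·e^(−r·19)) → e^(−19r) = (1.24065 − 1)/19.66148 = 0.01224
r = −ln(0.01224)/19 = 4.40306/19

r ≈ 0.232 per month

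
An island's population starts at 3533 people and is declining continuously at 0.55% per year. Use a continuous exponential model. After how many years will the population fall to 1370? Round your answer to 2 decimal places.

t ≈ 172.24 years

1370 = 3533 · e^(-0.0055·t)
t = ln(1370/3533) / -0.0055 = ln(0.38777) / -0.0055 = -0.94734 / -0.0055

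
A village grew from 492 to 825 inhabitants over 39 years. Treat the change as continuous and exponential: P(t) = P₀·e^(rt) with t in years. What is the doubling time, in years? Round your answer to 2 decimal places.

doubling time ≈ 52.30 years

r = ln(825/492) / 39 = ln(1.67683) / 39 ≈ 0.013254 per year
doubling time = ln 2 / |r| = 0.69315 / 0.013254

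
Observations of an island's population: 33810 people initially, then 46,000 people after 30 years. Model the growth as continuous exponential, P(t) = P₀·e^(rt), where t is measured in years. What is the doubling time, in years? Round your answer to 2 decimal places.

doubling time ≈ 67.54 years

r = ln(46000/33810) / 30 = ln(1.36054) / 30 ≈ 0.010263 per year
doubling time = ln 2 / |r| = 0.69315 / 0.010263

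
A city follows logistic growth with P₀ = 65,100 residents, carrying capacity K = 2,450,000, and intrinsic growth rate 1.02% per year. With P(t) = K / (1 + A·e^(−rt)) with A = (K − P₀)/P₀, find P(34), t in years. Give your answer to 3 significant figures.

A = (2450000 − 65100)/65100 = 36.63441
P(34) = 2450000 / (1 + 36.63441·e^(−0.0102·34)) = 2450000 / (1 + 36.63441·0.706947)
= 2450000 / 26.89857 ≈ 91082.89

≈ 91,100 residents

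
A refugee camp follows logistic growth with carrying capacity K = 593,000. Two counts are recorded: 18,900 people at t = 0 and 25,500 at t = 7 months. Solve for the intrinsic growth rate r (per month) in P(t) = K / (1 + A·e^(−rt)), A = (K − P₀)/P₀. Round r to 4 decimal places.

A = (593000 − 18900)/18900 = 30.37566
25500 = 593000/(1 + 30.37566·e^(−r·7)) → e^(−7r) = (23.2549 − 1)/30.37566 = 0.732656
r = −ln(0.732656)/7 = 0.31108/7

r ≈ 0.0444 per month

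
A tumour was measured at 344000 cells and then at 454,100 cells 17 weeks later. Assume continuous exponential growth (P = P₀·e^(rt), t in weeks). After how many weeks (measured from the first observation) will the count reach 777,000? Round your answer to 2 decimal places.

t ≈ 49.88 weeks

r = ln(454100/344000) / 17 ≈ 0.016334 per week
t = ln(777000/344000) / r = 0.8148 / 0.016334 ≈ 49.884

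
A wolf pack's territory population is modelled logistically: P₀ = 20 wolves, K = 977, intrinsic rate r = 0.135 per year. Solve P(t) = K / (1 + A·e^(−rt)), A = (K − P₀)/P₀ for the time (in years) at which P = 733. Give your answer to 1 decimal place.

t ≈ 36.8 years

A = (977 − 20)/20 = 47.85
733 = 977/(1 + 47.85·e^(−0.135t)) → 1 + 47.85·e^(−0.135t) = 1.33288
e^(−0.135t) = 0.006957 → t = ln(143.74611)/0.135 = 4.96805/0.135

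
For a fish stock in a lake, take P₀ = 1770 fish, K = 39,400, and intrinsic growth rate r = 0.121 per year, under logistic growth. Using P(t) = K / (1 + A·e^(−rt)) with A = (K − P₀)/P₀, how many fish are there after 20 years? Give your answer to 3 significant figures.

A = (39400 − 1770)/1770 = 21.25989
P(20) = 39400 / (1 + 21.25989·e^(−0.121·20)) = 39400 / (1 + 21.25989·0.088922)
= 39400 / 2.89046 ≈ 13631.03

≈ 13,600 fish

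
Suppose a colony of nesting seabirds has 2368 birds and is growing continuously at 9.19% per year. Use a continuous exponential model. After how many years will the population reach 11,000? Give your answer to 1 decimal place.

t ≈ 16.7 years

11000 = 2368 · e^(0.0919·t)
t = ln(11000/2368) / 0.0919 = ln(4.64527) / 0.0919 = 1.53585 / 0.0919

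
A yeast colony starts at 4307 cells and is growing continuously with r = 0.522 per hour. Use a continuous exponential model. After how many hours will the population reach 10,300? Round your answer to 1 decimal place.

10300 = 4307 · e^(0.522·t)
t = ln(10300/4307) / 0.522 = ln(2.39146) / 0.522 = 0.8719 / 0.522

t ≈ 1.7 hours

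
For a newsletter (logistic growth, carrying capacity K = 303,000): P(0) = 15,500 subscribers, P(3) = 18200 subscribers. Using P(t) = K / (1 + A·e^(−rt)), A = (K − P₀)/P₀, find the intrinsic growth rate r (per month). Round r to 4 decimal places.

A = (303000 − 15500)/15500 = 18.54839
18200 = 303000/(1 + 18.54839·e^(−r·3)) → e^(−3r) = (16.64835 − 1)/18.54839 = 0.84365
r = −ln(0.84365)/3 = 0.17002/3

r ≈ 0.0567 per month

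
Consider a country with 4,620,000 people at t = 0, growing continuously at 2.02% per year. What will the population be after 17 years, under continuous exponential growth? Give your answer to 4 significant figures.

≈ 6,513,000 people

P(17) = 4620000 · e^(0.0202·17) = 4620000 · e^(0.3434)
= 4620000 · 1.40973 ≈ 6512964.34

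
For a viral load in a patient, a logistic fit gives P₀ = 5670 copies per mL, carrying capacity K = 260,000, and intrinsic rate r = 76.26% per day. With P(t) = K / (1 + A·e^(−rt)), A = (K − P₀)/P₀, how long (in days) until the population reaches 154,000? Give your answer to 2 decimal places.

A = (260000 − 5670)/5670 = 44.85538
154000 = 260000/(1 + 44.85538·e^(−0.7626t)) → 1 + 44.85538·e^(−0.7626t) = 1.68831
e^(−0.7626t) = 0.015345 → t = ln(65.16725)/0.7626 = 4.17696/0.7626

t ≈ 5.48 days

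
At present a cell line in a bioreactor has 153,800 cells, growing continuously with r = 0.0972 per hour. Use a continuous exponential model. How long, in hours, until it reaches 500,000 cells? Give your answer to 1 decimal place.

500000 = 153800 · e^(0.0972·t)
t = ln(500000/153800) / 0.0972 = ln(3.25098) / 0.0972 = 1.17896 / 0.0972

t ≈ 12.1 hours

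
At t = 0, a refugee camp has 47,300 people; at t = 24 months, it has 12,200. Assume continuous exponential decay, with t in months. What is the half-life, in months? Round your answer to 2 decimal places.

r = ln(12200/47300) / 24 = ln(0.25793) / 24 ≈ -0.056461 per month
half-life = ln 2 / |r| = 0.69315 / 0.056461

half-life ≈ 12.28 months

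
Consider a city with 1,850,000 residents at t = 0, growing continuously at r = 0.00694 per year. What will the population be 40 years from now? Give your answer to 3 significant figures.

P(40) = 1850000 · e^(0.00694·40) = 1850000 · e^(0.2776)
= 1850000 · 1.31996 ≈ 2441922.5

≈ 2,440,000 residents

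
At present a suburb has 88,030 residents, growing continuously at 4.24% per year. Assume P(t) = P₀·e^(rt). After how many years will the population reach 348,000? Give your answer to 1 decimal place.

348000 = 88030 · e^(0.0424·t)
t = ln(348000/88030) / 0.0424 = ln(3.9532) / 0.0424 = 1.37452 / 0.0424

t ≈ 32.4 years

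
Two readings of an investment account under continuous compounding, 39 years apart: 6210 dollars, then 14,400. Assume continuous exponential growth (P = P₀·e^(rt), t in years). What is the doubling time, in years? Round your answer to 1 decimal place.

doubling time ≈ 32.1 years

r = ln(14400/6210) / 39 = ln(2.31884) / 39 ≈ 0.021566 per year
doubling time = ln 2 / |r| = 0.69315 / 0.021566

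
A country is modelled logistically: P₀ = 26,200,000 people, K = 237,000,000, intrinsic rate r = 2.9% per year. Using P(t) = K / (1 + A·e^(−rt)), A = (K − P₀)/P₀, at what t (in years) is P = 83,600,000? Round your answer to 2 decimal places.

t ≈ 50.97 years

A = (237000000 − 26200000)/26200000 = 8.0458
83600000 = 237000000/(1 + 8.0458·e^(−0.029t)) → 1 + 8.0458·e^(−0.029t) = 2.83493
e^(−0.029t) = 0.22806 → t = ln(4.3848)/0.029 = 1.47815/0.029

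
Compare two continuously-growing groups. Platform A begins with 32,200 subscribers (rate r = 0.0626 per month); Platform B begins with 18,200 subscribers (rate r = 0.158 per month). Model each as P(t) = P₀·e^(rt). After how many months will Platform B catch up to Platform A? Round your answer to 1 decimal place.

32200·e^(0.0626t) = 18200·e^(0.158t)
32200/18200 = e^((0.158 − 0.0626)t) → ln(1.76923) = 0.0954·t
t = 0.57054 / 0.0954

t ≈ 6.0 months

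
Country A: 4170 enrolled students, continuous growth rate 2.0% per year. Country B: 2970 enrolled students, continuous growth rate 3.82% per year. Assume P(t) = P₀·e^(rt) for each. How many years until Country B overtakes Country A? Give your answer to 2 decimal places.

t ≈ 18.65 years

4170·e^(0.02t) = 2970·e^(0.0382t)
4170/2970 = e^((0.0382 − 0.02)t) → ln(1.40404) = 0.0182·t
t = 0.33935 / 0.0182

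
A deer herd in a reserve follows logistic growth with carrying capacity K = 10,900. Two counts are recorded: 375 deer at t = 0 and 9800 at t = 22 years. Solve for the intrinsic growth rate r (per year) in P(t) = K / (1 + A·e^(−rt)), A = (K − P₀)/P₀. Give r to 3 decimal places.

r ≈ 0.251 per year

A = (10900 − 375)/375 = 28.06667
9800 = 10900/(1 + 28.06667·e^(−r·22)) → e^(−22r) = (1.11224 − 1)/28.06667 = 0.003999
r = −ln(0.003999)/22 = 5.52165/22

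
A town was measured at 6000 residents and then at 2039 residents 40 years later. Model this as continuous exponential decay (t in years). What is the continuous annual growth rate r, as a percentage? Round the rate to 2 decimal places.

2039 = 6000 · e^(r·40)
e^(40r) = 2039/6000 = 0.33983
r = ln(0.33983) / 40 = -1.0793 / 40

r ≈ -2.70% per year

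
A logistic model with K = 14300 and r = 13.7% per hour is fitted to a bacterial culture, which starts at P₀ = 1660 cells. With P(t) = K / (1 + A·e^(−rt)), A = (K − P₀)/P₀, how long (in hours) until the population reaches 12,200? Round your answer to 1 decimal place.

t ≈ 27.7 hours

A = (14300 − 1660)/1660 = 7.61446
12200 = 14300/(1 + 7.61446·e^(−0.137t)) → 1 + 7.61446·e^(−0.137t) = 1.17213
e^(−0.137t) = 0.022606 → t = ln(44.23637)/0.137 = 3.78955/0.137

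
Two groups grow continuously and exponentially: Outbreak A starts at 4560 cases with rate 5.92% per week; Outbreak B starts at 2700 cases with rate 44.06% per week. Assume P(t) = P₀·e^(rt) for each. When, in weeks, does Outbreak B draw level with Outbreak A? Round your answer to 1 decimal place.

t ≈ 1.4 weeks

4560·e^(0.0592t) = 2700·e^(0.4406t)
4560/2700 = e^((0.4406 − 0.0592)t) → ln(1.68889) = 0.3814·t
t = 0.52407 / 0.3814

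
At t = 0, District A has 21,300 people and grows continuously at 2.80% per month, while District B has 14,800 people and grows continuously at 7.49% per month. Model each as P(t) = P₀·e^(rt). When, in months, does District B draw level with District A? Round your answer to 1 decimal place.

21300·e^(0.028t) = 14800·e^(0.0749t)
21300/14800 = e^((0.0749 − 0.028)t) → ln(1.43919) = 0.0469·t
t = 0.36408 / 0.0469

t ≈ 7.8 months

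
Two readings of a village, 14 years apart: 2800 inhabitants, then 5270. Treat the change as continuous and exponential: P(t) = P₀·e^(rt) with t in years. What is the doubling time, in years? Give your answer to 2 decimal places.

r = ln(5270/2800) / 14 = ln(1.88214) / 14 ≈ 0.045172 per year
doubling time = ln 2 / |r| = 0.69315 / 0.045172

doubling time ≈ 15.34 years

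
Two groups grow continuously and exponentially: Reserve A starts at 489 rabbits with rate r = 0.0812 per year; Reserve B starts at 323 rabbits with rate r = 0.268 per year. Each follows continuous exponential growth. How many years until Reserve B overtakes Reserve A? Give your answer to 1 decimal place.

t ≈ 2.2 years

489·e^(0.0812t) = 323·e^(0.268t)
489/323 = e^((0.268 − 0.0812)t) → ln(1.51393) = 0.1868·t
t = 0.41471 / 0.1868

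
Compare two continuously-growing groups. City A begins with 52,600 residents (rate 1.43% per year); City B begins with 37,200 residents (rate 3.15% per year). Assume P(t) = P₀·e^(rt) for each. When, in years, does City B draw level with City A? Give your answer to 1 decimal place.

52600·e^(0.0143t) = 37200·e^(0.0315t)
52600/37200 = e^((0.0315 − 0.0143)t) → ln(1.41398) = 0.0172·t
t = 0.34641 / 0.0172

t ≈ 20.1 years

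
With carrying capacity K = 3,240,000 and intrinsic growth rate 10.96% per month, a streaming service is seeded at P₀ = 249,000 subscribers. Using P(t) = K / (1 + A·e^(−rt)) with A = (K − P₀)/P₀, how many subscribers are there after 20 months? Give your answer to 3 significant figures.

A = (3240000 − 249000)/249000 = 12.01205
P(20) = 3240000 / (1 + 12.01205·e^(−0.1096·20)) = 3240000 / (1 + 12.01205·0.111693)
= 3240000 / 2.34166 ≈ 1383631.84

≈ 1,380,000 subscribers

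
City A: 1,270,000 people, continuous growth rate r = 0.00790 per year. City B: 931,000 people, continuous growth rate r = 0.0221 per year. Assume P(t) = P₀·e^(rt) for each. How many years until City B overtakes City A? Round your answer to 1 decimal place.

t ≈ 21.9 years

1270000·e^(0.0079t) = 931000·e^(0.0221t)
1270000/931000 = e^((0.0221 − 0.0079)t) → ln(1.36412) = 0.0142·t
t = 0.31051 / 0.0142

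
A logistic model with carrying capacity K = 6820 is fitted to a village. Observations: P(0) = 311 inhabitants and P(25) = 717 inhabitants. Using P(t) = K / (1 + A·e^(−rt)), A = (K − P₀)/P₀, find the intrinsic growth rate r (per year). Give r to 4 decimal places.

A = (6820 − 311)/311 = 20.92926
717 = 6820/(1 + 20.92926·e^(−r·25)) → e^(−25r) = (9.51185 − 1)/20.92926 = 0.406696
r = −ln(0.406696)/25 = 0.89969/25

r ≈ 0.0360 per year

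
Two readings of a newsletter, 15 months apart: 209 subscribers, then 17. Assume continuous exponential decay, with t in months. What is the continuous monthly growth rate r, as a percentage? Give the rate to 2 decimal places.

r ≈ -16.73% per month

17 = 209 · e^(r·15)
e^(15r) = 17/209 = 0.08134
r = ln(0.08134) / 15 = -2.50912 / 15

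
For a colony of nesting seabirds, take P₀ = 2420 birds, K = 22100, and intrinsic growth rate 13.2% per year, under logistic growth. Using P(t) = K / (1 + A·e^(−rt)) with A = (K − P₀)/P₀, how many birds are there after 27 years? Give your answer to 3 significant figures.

A = (22100 − 2420)/2420 = 8.13223
P(27) = 22100 / (1 + 8.13223·e^(−0.132·27)) = 22100 / (1 + 8.13223·0.028325)
= 22100 / 1.23035 ≈ 17962.4

≈ 18,000 birds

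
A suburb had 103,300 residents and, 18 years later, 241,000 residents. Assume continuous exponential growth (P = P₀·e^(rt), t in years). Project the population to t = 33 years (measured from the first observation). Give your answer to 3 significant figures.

≈ 488,000 residents

r = ln(241000/103300) / 18 ≈ 0.047064 per year
P(33) = 103300 · e^(0.047064·33) = 103300 · 4.72622 ≈ 488218.59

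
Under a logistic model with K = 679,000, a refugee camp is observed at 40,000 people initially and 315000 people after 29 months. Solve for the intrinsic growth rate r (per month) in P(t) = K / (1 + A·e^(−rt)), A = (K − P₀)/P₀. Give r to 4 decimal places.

r ≈ 0.0906 per month

A = (679000 − 40000)/40000 = 15.975
315000 = 679000/(1 + 15.975·e^(−r·29)) → e^(−29r) = (2.15556 − 1)/15.975 = 0.072335
r = −ln(0.072335)/29 = 2.62644/29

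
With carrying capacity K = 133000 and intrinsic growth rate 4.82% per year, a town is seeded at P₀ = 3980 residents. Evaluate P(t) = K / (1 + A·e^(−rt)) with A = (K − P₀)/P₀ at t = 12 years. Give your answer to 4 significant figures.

≈ 6,935 residents

A = (133000 − 3980)/3980 = 32.41709
P(12) = 133000 / (1 + 32.41709·e^(−0.0482·12)) = 133000 / (1 + 32.41709·0.560795)
= 133000 / 19.17934 ≈ 6934.55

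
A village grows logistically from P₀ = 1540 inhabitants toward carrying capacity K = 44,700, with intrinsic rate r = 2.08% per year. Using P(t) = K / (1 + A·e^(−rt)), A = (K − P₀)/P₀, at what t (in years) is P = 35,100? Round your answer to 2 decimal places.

t ≈ 222.58 years

A = (44700 − 1540)/1540 = 28.02597
35100 = 44700/(1 + 28.02597·e^(−0.0208t)) → 1 + 28.02597·e^(−0.0208t) = 1.2735
e^(−0.0208t) = 0.009759 → t = ln(102.46997)/0.0208 = 4.62957/0.0208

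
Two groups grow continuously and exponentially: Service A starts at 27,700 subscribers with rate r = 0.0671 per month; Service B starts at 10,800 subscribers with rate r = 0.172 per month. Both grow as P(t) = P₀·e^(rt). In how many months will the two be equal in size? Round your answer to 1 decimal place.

27700·e^(0.0671t) = 10800·e^(0.172t)
27700/10800 = e^((0.172 − 0.0671)t) → ln(2.56481) = 0.1049·t
t = 0.94189 / 0.1049

t ≈ 9.0 months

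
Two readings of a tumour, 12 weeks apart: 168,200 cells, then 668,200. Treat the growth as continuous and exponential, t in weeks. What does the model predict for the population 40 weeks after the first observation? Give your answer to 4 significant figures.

≈ 16,700,000 cells

r = ln(668200/168200) / 12 ≈ 0.114953 per week
P(40) = 168200 · e^(0.114953·40) = 168200 · 99.29673 ≈ 16701709.45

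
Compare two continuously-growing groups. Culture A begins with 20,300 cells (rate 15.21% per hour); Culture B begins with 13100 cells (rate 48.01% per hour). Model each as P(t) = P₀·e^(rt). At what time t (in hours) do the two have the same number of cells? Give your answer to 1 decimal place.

t ≈ 1.3 hours

20300·e^(0.1521t) = 13100·e^(0.4801t)
20300/13100 = e^((0.4801 − 0.1521)t) → ln(1.54962) = 0.328·t
t = 0.43801 / 0.328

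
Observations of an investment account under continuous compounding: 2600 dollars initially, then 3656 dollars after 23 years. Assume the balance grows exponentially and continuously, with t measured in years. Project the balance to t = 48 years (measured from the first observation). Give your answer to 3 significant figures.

≈ 5,300 dollars

r = ln(3656/2600) / 23 ≈ 0.01482 per year
P(48) = 2600 · e^(0.01482·48) = 2600 · 2.03675 ≈ 5295.55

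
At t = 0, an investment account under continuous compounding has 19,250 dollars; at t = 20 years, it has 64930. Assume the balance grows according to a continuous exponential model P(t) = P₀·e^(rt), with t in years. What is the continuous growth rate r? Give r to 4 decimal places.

r ≈ 0.0608 per year

64930 = 19250 · e^(r·20)
e^(20r) = 64930/19250 = 3.37299
r = ln(3.37299) / 20 = 1.2158 / 20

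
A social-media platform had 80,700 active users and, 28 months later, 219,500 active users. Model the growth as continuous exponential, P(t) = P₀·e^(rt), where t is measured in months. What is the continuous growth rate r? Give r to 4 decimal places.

r ≈ 0.0357 per month

219500 = 80700 · e^(r·28)
e^(28r) = 219500/80700 = 2.71995
r = ln(2.71995) / 28 = 1.00061 / 28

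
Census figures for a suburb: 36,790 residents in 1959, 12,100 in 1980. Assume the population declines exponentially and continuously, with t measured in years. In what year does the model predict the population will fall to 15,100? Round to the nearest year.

year 1976

r = ln(12100/36790) / 21 = -1.11202/21 ≈ -0.052953 per year
t = ln(15100/36790) / r = -0.89053/-0.052953 ≈ 16.82 years after 1959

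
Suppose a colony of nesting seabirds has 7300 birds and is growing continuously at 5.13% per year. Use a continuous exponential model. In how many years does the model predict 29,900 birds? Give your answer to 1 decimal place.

29900 = 7300 · e^(0.0513·t)
t = ln(29900/7300) / 0.0513 = ln(4.09589) / 0.0513 = 1.40998 / 0.0513

t ≈ 27.5 years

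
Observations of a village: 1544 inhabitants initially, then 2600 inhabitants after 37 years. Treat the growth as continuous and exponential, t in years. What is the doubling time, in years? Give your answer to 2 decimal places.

r = ln(2600/1544) / 37 = ln(1.68394) / 37 ≈ 0.014085 per year
doubling time = ln 2 / |r| = 0.69315 / 0.014085

doubling time ≈ 49.21 years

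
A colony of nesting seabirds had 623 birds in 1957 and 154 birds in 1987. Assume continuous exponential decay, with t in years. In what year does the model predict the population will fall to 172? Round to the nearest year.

r = ln(154/623) / 30 = -1.39759/30 ≈ -0.046586 per year
t = ln(172/623) / r = -1.28705/-0.046586 ≈ 27.63 years after 1957

year 1985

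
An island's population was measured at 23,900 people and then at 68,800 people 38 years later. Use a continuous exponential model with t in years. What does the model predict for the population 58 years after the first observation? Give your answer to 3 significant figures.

≈ 120,000 people

r = ln(68800/23900) / 38 ≈ 0.027824 per year
P(58) = 23900 · e^(0.027824·58) = 23900 · 5.02192 ≈ 120023.88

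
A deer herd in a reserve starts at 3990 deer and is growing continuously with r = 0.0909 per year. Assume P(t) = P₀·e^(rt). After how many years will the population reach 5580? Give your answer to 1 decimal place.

t ≈ 3.7 years

5580 = 3990 · e^(0.0909·t)
t = ln(5580/3990) / 0.0909 = ln(1.3985) / 0.0909 = 0.3354 / 0.0909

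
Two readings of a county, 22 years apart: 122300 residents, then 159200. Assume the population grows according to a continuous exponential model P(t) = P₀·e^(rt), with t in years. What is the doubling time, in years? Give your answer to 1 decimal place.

r = ln(159200/122300) / 22 = ln(1.30172) / 22 ≈ 0.011986 per year
doubling time = ln 2 / |r| = 0.69315 / 0.011986

doubling time ≈ 57.8 years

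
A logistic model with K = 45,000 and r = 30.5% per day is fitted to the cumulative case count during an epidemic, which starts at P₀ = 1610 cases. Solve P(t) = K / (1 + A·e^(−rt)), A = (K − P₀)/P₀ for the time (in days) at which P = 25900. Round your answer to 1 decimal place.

A = (45000 − 1610)/1610 = 26.95031
25900 = 45000/(1 + 26.95031·e^(−0.305t)) → 1 + 26.95031·e^(−0.305t) = 1.73745
e^(−0.305t) = 0.027363 → t = ln(36.54519)/0.305 = 3.59855/0.305

t ≈ 11.8 days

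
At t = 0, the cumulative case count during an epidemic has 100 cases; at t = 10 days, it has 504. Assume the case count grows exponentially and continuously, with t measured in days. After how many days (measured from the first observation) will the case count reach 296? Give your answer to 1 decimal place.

t ≈ 6.7 days

r = ln(504/100) / 10 ≈ 0.161741 per day
t = ln(296/100) / r = 1.08519 / 0.161741 ≈ 6.709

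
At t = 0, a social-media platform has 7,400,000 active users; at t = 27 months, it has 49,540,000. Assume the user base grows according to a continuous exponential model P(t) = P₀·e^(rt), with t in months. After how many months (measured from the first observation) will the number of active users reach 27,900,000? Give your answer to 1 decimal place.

r = ln(49540000/7400000) / 27 ≈ 0.070419 per month
t = ln(27900000/7400000) / r = 1.32715 / 0.070419 ≈ 18.847

t ≈ 18.8 months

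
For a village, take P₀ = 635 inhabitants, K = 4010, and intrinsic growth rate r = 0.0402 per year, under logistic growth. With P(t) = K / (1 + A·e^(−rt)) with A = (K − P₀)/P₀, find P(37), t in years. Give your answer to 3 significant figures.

≈ 1,820 inhabitants

A = (4010 − 635)/635 = 5.31496
P(37) = 4010 / (1 + 5.31496·e^(−0.0402·37)) = 4010 / (1 + 5.31496·0.225959)
= 4010 / 2.20097 ≈ 1821.93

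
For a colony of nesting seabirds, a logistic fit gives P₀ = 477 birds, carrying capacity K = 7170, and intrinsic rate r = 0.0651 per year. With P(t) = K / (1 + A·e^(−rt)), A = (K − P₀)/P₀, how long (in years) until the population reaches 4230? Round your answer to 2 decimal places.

t ≈ 46.16 years

A = (7170 − 477)/477 = 14.03145
4230 = 7170/(1 + 14.03145·e^(−0.0651t)) → 1 + 14.03145·e^(−0.0651t) = 1.69504
e^(−0.0651t) = 0.049534 → t = ln(20.1881)/0.0651 = 3.00509/0.0651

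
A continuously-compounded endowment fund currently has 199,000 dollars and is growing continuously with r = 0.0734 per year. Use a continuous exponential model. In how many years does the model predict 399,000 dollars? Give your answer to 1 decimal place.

t ≈ 9.5 years

399000 = 199000 · e^(0.0734·t)
t = ln(399000/199000) / 0.0734 = ln(2.00503) / 0.0734 = 0.69566 / 0.0734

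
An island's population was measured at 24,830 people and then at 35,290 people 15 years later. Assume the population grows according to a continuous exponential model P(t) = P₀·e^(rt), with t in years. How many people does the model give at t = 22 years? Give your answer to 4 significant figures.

≈ 41,580 people

r = ln(35290/24830) / 15 ≈ 0.023436 per year
P(22) = 24830 · e^(0.023436·22) = 24830 · 1.67465 ≈ 41581.48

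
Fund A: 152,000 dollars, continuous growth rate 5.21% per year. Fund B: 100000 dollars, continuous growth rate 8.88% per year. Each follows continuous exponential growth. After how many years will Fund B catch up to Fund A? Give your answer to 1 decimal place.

t ≈ 11.4 years

152000·e^(0.0521t) = 100000·e^(0.0888t)
152000/100000 = e^((0.0888 − 0.0521)t) → ln(1.52) = 0.0367·t
t = 0.41871 / 0.0367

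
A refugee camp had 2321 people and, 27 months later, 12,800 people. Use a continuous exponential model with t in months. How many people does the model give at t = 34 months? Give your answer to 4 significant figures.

≈ 19,930 people

r = ln(12800/2321) / 27 ≈ 0.063239 per month
P(34) = 2321 · e^(0.063239·34) = 2321 · 8.58588 ≈ 19927.82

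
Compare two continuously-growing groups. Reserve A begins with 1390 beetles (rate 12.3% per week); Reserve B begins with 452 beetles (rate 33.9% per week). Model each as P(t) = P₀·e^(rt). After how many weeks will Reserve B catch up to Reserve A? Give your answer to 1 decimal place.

t ≈ 5.2 weeks

1390·e^(0.123t) = 452·e^(0.339t)
1390/452 = e^((0.339 − 0.123)t) → ln(3.07522) = 0.216·t
t = 1.12338 / 0.216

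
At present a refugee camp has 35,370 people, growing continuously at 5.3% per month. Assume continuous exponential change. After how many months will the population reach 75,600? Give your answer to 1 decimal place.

75600 = 35370 · e^(0.053·t)
t = ln(75600/35370) / 0.053 = ln(2.1374) / 0.053 = 0.75959 / 0.053

t ≈ 14.3 months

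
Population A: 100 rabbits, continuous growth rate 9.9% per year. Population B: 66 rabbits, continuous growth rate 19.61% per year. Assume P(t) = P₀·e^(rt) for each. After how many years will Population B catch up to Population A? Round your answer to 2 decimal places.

100·e^(0.099t) = 66·e^(0.1961t)
100/66 = e^((0.1961 − 0.099)t) → ln(1.51515) = 0.0971·t
t = 0.41552 / 0.0971

t ≈ 4.28 years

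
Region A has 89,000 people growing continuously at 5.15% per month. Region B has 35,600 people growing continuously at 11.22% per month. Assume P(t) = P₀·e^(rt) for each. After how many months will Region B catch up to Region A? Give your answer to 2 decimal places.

89000·e^(0.0515t) = 35600·e^(0.1122t)
89000/35600 = e^((0.1122 − 0.0515)t) → ln(2.5) = 0.0607·t
t = 0.91629 / 0.0607

t ≈ 15.10 months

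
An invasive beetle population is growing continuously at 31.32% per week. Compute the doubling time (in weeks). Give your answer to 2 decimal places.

doubling time ≈ 2.21 weeks

doubling time = ln(2) / |r| = 0.69315 / 0.3132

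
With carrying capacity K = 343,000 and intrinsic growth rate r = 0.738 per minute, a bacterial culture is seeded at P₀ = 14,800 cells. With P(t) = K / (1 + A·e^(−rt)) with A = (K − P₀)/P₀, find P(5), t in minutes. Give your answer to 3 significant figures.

≈ 221,000 cells

A = (343000 − 14800)/14800 = 22.17568
P(5) = 343000 / (1 + 22.17568·e^(−0.738·5)) = 343000 / (1 + 22.17568·0.024972)
= 343000 / 1.55377 ≈ 220753.25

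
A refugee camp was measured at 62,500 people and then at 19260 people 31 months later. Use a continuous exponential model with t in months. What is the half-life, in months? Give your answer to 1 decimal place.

half-life ≈ 18.3 months

r = ln(19260/62500) / 31 = ln(0.30816) / 31 ≈ -0.037972 per month
half-life = ln 2 / |r| = 0.69315 / 0.037972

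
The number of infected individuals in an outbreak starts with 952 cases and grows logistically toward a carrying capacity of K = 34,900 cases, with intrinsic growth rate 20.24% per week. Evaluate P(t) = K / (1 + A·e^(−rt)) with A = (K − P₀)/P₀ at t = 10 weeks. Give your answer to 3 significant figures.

≈ 6,110 cases

A = (34900 − 952)/952 = 35.65966
P(10) = 34900 / (1 + 35.65966·e^(−0.2024·10)) = 34900 / (1 + 35.65966·0.132126)
= 34900 / 5.71157 ≈ 6110.41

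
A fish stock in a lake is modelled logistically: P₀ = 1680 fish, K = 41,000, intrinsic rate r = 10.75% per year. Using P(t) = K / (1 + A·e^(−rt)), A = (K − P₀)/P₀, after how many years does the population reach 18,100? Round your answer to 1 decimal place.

A = (41000 − 1680)/1680 = 23.40476
18100 = 41000/(1 + 23.40476·e^(−0.1075t)) → 1 + 23.40476·e^(−0.1075t) = 2.26519
e^(−0.1075t) = 0.054057 → t = ln(18.49896)/0.1075 = 2.91771/0.1075

t ≈ 27.1 years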